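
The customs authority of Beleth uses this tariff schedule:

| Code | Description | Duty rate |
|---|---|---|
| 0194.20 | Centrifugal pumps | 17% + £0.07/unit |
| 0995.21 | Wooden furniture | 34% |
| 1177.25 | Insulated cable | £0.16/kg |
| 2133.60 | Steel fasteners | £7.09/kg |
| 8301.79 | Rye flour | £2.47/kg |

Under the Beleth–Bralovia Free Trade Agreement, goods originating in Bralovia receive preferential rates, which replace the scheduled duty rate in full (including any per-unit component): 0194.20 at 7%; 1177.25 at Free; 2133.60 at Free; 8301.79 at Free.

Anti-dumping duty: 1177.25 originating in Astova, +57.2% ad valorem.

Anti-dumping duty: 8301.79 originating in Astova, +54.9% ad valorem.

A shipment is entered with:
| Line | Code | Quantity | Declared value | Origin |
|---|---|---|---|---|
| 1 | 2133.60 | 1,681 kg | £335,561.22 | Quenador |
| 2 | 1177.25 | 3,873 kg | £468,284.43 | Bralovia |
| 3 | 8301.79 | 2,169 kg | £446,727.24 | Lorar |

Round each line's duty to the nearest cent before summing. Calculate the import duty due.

Line 1 (2133.60, Quenador, 1,681 kg, £335,561.22):
Base rate for 2133.60 is £7.09/kg.
2133.60 has an FTA preferential rate, but origin Quenador is not Bralovia; base rate stands.
Duty = 1,681 × £7.09 = £11,918.29.
Line 2 (1177.25, Bralovia, 3,873 kg, £468,284.43):
Base rate for 1177.25 is £0.16/kg.
Origin Bralovia qualifies under the Beleth–Bralovia agreement and 1177.25 is covered: preferential rate Free applies instead.
The additional-duty order on 1177.25 targets Astova, not Bralovia; it does not apply.
Duty = £468,284.43 × 0% = £0.00.
Line 3 (8301.79, Lorar, 2,169 kg, £446,727.24):
Base rate for 8301.79 is £2.47/kg.
8301.79 has an FTA preferential rate, but origin Lorar is not Bralovia; base rate stands.
The additional-duty order on 8301.79 targets Astova, not Lorar; it does not apply.
Duty = 2,169 × £2.47 = £5,357.43.
Total = £11,918.29 + £0.00 + £5,357.43 = £17,275.72.

£17,275.72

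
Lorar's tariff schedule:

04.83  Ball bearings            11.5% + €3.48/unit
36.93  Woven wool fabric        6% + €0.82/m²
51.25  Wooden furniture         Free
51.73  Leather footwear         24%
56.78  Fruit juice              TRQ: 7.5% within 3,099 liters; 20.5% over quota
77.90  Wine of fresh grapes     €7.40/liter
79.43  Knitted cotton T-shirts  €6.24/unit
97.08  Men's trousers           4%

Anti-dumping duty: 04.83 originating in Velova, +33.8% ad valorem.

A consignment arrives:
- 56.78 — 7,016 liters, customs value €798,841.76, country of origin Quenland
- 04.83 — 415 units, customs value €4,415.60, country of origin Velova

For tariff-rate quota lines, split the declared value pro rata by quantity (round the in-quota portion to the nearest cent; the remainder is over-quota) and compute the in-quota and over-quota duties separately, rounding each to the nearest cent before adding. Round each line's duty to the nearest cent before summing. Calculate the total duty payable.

Line 1 (56.78, Quenland, 7,016 liters, €798,841.76):
Code 56.78 is under a tariff-rate quota (threshold 3,099 liters). In-quota: 3,099 liters at 7.5%; over-quota: 3,917 liters at 20.5%.
Pro-rata value split: in-quota = €798,841.76 × 3,099/7,016 = €352,852.14; over-quota = €798,841.76 − €352,852.14 = €445,989.62.
In-quota duty = €352,852.14 × 7.5% = €26,463.91. Over-quota duty = €445,989.62 × 20.5% = €91,427.87.
Line duty = €26,463.91 + €91,427.87 = €117,891.78.
Line 2 (04.83, Velova, 415 units, €4,415.60):
Base rate for 04.83 is 11.5% + €3.48/unit.
Additional duty on 04.83 from Velova: +33.8%. Applied ad valorem rate: 11.5% + 33.8% = 45.3%.
Duty = €4,415.60 × 45.3% + 415 × €3.48 = €3,444.47.
Total = €117,891.78 + €3,444.47 = €121,336.25.

€121,336.25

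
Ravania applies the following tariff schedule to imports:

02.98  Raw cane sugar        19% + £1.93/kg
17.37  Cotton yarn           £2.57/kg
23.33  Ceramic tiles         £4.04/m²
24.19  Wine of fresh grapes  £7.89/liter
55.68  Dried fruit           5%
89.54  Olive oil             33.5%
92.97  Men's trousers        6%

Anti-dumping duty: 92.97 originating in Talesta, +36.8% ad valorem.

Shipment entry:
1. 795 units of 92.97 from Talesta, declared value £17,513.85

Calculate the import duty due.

£7,495.93

Line 1 (92.97, Talesta, 795 units, £17,513.85):
Base rate for 92.97 is 6%.
Additional duty on 92.97 from Talesta: +36.8%. Applied ad valorem rate: 6% + 36.8% = 42.8%.
Duty = £17,513.85 × 42.8% = £7,495.93.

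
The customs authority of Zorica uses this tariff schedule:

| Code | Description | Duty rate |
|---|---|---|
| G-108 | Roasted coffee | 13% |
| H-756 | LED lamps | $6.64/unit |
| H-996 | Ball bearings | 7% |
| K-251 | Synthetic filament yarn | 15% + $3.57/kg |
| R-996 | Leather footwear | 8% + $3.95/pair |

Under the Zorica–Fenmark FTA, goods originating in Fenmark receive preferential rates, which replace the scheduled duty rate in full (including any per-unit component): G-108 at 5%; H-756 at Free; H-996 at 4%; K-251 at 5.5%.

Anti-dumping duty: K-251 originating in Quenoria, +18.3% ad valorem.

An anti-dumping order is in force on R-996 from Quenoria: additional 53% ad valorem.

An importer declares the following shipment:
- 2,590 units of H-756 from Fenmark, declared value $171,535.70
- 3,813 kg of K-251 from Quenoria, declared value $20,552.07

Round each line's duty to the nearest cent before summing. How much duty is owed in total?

Line 1 (H-756, Fenmark, 2,590 units, $171,535.70):
Base rate for H-756 is $6.64/unit.
Origin Fenmark qualifies under the Zorica–Fenmark agreement and H-756 is covered: preferential rate Free applies instead.
Duty = $171,535.70 × 0% = $0.00.
Line 2 (K-251, Quenoria, 3,813 kg, $20,552.07):
Base rate for K-251 is 15% + $3.57/kg.
K-251 has an FTA preferential rate, but origin Quenoria is not Fenmark; base rate stands.
Additional duty on K-251 from Quenoria: +18.3%. Applied ad valorem rate: 15% + 18.3% = 33.3%.
Duty = $20,552.07 × 33.3% + 3,813 × $3.57 = $20,456.25.
Total = $0.00 + $20,456.25 = $20,456.25.

$20,456.25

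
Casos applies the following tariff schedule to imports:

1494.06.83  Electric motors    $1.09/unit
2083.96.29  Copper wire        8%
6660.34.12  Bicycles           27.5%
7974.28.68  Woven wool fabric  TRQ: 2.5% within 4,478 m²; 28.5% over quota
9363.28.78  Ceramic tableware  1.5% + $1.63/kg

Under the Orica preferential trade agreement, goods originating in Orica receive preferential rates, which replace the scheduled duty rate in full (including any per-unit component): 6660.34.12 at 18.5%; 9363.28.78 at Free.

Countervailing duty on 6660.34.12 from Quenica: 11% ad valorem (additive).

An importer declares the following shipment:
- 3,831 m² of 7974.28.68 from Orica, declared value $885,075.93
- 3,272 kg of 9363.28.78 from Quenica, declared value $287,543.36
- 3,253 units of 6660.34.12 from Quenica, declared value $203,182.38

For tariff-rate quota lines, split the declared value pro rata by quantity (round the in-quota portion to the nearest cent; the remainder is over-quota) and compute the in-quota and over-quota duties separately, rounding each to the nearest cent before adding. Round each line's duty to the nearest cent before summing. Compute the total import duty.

Line 1 (7974.28.68, Orica, 3,831 m², $885,075.93):
Code 7974.28.68 is under a tariff-rate quota (threshold 4,478 m²). Quantity 3,831 m² is within the quota, so the in-quota rate 2.5% applies to the full value.
Duty = $885,075.93 × 2.5% = $22,126.90.
Line 2 (9363.28.78, Quenica, 3,272 kg, $287,543.36):
Base rate for 9363.28.78 is 1.5% + $1.63/kg.
9363.28.78 has an FTA preferential rate, but origin Quenica is not Orica; base rate stands.
Duty = $287,543.36 × 1.5% + 3,272 × $1.63 = $9,646.51.
Line 3 (6660.34.12, Quenica, 3,253 units, $203,182.38):
Base rate for 6660.34.12 is 27.5%.
6660.34.12 has an FTA preferential rate, but origin Quenica is not Orica; base rate stands.
Additional duty on 6660.34.12 from Quenica: +11%. Applied ad valorem rate: 27.5% + 11% = 38.5%.
Duty = $203,182.38 × 38.5% = $78,225.22.
Total = $22,126.90 + $9,646.51 + $78,225.22 = $109,998.63.

$109,998.63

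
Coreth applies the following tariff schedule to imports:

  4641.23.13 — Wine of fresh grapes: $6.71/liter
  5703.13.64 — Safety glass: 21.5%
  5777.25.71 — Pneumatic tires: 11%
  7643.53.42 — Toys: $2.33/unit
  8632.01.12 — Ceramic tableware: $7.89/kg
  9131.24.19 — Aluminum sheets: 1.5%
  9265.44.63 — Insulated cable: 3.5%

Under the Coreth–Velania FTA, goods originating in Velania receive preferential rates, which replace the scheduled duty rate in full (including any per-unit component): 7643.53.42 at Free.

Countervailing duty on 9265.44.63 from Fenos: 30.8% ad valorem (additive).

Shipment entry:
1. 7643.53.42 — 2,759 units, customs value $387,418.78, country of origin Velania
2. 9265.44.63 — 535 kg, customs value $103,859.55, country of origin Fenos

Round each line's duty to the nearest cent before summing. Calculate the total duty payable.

$35,623.83

Line 1 (7643.53.42, Velania, 2,759 units, $387,418.78):
Base rate for 7643.53.42 is $2.33/unit.
Origin Velania qualifies under the Coreth–Velania agreement and 7643.53.42 is covered: preferential rate Free applies instead.
Duty = $387,418.78 × 0% = $0.00.
Line 2 (9265.44.63, Fenos, 535 kg, $103,859.55):
Base rate for 9265.44.63 is 3.5%.
Additional duty on 9265.44.63 from Fenos: +30.8%. Applied ad valorem rate: 3.5% + 30.8% = 34.3%.
Duty = $103,859.55 × 34.3% = $35,623.83.
Total = $0.00 + $35,623.83 = $35,623.83.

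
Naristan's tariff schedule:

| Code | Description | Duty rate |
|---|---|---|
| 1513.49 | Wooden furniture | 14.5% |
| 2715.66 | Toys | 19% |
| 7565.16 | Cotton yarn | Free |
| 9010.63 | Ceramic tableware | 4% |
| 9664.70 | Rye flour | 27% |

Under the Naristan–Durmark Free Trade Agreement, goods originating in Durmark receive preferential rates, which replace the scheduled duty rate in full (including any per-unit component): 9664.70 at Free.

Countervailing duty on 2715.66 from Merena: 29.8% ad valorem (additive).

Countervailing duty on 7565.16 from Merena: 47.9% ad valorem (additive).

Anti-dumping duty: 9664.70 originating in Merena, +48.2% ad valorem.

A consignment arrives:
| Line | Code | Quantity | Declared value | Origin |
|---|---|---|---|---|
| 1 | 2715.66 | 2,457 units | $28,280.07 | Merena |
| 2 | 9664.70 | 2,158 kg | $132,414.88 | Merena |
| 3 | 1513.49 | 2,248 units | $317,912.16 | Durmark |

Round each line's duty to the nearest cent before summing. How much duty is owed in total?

$159,473.92

Line 1 (2715.66, Merena, 2,457 units, $28,280.07):
Base rate for 2715.66 is 19%.
Additional duty on 2715.66 from Merena: +29.8%. Applied ad valorem rate: 19% + 29.8% = 48.8%.
Duty = $28,280.07 × 48.8% = $13,800.67.
Line 2 (9664.70, Merena, 2,158 kg, $132,414.88):
Base rate for 9664.70 is 27%.
9664.70 has an FTA preferential rate, but origin Merena is not Durmark; base rate stands.
Additional duty on 9664.70 from Merena: +48.2%. Applied ad valorem rate: 27% + 48.2% = 75.2%.
Duty = $132,414.88 × 75.2% = $99,575.99.
Line 3 (1513.49, Durmark, 2,248 units, $317,912.16):
Base rate for 1513.49 is 14.5%.
Origin Durmark is the FTA partner but 1513.49 is not on the preference list; base rate stands.
Duty = $317,912.16 × 14.5% = $46,097.26.
Total = $13,800.67 + $99,575.99 + $46,097.26 = $159,473.92.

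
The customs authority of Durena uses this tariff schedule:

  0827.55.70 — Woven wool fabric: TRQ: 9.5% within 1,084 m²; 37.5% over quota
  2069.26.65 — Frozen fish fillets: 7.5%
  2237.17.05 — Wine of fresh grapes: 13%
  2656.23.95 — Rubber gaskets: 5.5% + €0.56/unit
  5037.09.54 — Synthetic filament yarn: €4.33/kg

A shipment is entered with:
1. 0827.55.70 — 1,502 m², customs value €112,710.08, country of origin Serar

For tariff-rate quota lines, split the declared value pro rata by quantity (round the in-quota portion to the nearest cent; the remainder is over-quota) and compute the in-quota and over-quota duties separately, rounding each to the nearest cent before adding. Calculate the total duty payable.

€19,490.14

Line 1 (0827.55.70, Serar, 1,502 m², €112,710.08):
Code 0827.55.70 is under a tariff-rate quota (threshold 1,084 m²). In-quota: 1,084 m² at 9.5%; over-quota: 418 m² at 37.5%.
Pro-rata value split: in-quota = €112,710.08 × 1,084/1,502 = €81,343.36; over-quota = €112,710.08 − €81,343.36 = €31,366.72.
In-quota duty = €81,343.36 × 9.5% = €7,727.62. Over-quota duty = €31,366.72 × 37.5% = €11,762.52.
Line duty = €7,727.62 + €11,762.52 = €19,490.14.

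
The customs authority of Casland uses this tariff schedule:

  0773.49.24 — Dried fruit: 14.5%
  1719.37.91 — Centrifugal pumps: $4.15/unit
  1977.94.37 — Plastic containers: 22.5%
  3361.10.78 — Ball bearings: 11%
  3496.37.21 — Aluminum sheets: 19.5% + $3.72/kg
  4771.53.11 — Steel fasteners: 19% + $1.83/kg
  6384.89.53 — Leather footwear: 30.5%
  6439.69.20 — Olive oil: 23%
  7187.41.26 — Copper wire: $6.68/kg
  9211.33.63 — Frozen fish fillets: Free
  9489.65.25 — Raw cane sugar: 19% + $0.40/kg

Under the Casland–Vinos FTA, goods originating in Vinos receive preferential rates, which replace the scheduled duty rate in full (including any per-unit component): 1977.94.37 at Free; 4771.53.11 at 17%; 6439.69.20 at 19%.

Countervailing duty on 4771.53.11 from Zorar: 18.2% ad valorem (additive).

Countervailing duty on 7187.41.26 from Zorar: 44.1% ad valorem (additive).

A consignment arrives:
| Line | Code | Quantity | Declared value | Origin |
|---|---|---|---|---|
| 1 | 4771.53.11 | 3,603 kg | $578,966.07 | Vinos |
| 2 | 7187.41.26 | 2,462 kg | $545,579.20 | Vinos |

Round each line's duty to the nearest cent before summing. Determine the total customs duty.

Line 1 (4771.53.11, Vinos, 3,603 kg, $578,966.07):
Base rate for 4771.53.11 is 19% + $1.83/kg.
Origin Vinos qualifies under the Casland–Vinos agreement and 4771.53.11 is covered: preferential rate 17% applies instead.
The additional-duty order on 4771.53.11 targets Zorar, not Vinos; it does not apply.
Duty = $578,966.07 × 17% = $98,424.23.
Line 2 (7187.41.26, Vinos, 2,462 kg, $545,579.20):
Base rate for 7187.41.26 is $6.68/kg.
Origin Vinos is the FTA partner but 7187.41.26 is not on the preference list; base rate stands.
The additional-duty order on 7187.41.26 targets Zorar, not Vinos; it does not apply.
Duty = 2,462 × $6.68 = $16,446.16.
Total = $98,424.23 + $16,446.16 = $114,870.39.

$114,870.39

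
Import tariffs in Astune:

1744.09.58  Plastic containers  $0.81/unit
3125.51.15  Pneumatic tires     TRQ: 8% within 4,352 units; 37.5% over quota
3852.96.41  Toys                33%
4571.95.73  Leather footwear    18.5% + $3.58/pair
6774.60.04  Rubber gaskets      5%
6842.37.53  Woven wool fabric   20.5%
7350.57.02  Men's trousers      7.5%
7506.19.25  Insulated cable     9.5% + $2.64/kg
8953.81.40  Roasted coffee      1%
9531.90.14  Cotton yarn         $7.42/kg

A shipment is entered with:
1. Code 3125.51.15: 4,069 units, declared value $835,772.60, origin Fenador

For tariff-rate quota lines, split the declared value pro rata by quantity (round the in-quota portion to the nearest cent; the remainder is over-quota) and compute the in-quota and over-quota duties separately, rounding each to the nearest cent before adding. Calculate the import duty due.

$66,861.81

Line 1 (3125.51.15, Fenador, 4,069 units, $835,772.60):
Code 3125.51.15 is under a tariff-rate quota (threshold 4,352 units). Quantity 4,069 units is within the quota, so the in-quota rate 8% applies to the full value.
Duty = $835,772.60 × 8% = $66,861.81.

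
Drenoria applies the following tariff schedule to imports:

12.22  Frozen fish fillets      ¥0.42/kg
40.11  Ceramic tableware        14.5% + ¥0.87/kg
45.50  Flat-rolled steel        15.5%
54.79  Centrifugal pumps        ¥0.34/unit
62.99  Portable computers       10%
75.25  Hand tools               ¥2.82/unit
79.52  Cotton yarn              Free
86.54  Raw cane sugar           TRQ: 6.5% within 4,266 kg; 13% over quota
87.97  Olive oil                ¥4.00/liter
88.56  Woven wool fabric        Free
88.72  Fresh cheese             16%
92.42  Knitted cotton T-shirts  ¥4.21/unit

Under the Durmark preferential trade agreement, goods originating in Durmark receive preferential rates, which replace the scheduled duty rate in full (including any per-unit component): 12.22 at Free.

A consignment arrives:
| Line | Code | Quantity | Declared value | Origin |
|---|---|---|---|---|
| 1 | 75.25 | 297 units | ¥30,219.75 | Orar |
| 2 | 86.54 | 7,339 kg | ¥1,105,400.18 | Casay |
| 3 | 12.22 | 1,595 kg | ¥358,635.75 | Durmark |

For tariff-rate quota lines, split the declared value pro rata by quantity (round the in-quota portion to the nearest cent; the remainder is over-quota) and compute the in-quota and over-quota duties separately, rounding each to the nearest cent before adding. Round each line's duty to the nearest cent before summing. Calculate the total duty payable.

¥102,774.14

Line 1 (75.25, Orar, 297 units, ¥30,219.75):
Base rate for 75.25 is ¥2.82/unit.
Duty = 297 × ¥2.82 = ¥837.54.
Line 2 (86.54, Casay, 7,339 kg, ¥1,105,400.18):
Code 86.54 is under a tariff-rate quota (threshold 4,266 kg). In-quota: 4,266 kg at 6.5%; over-quota: 3,073 kg at 13%.
Pro-rata value split: in-quota = ¥1,105,400.18 × 4,266/7,339 = ¥642,544.92; over-quota = ¥1,105,400.18 − ¥642,544.92 = ¥462,855.26.
In-quota duty = ¥642,544.92 × 6.5% = ¥41,765.42. Over-quota duty = ¥462,855.26 × 13% = ¥60,171.18.
Line duty = ¥41,765.42 + ¥60,171.18 = ¥101,936.60.
Line 3 (12.22, Durmark, 1,595 kg, ¥358,635.75):
Base rate for 12.22 is ¥0.42/kg.
Origin Durmark qualifies under the Drenoria–Durmark agreement and 12.22 is covered: preferential rate Free applies instead.
Duty = ¥358,635.75 × 0% = ¥0.00.
Total = ¥837.54 + ¥101,936.60 + ¥0.00 = ¥102,774.14.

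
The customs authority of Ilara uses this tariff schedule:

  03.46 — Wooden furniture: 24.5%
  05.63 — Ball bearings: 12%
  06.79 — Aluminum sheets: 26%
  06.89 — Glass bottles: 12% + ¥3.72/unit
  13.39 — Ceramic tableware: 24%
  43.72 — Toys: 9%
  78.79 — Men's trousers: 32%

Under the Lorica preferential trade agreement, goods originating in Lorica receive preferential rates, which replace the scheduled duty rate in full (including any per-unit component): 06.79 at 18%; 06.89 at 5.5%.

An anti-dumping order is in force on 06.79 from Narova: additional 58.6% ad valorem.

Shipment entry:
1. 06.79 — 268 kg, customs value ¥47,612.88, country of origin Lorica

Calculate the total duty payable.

Line 1 (06.79, Lorica, 268 kg, ¥47,612.88):
Base rate for 06.79 is 26%.
Origin Lorica qualifies under the Ilara–Lorica agreement and 06.79 is covered: preferential rate 18% applies instead.
The additional-duty order on 06.79 targets Narova, not Lorica; it does not apply.
Duty = ¥47,612.88 × 18% = ¥8,570.32.

¥8,570.32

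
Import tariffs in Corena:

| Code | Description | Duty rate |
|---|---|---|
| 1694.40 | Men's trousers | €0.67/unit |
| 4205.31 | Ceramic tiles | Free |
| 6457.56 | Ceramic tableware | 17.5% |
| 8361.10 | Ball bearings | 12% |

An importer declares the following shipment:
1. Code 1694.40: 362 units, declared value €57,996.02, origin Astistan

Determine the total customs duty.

Line 1 (1694.40, Astistan, 362 units, €57,996.02):
Base rate for 1694.40 is €0.67/unit.
Duty = 362 × €0.67 = €242.54.

€242.54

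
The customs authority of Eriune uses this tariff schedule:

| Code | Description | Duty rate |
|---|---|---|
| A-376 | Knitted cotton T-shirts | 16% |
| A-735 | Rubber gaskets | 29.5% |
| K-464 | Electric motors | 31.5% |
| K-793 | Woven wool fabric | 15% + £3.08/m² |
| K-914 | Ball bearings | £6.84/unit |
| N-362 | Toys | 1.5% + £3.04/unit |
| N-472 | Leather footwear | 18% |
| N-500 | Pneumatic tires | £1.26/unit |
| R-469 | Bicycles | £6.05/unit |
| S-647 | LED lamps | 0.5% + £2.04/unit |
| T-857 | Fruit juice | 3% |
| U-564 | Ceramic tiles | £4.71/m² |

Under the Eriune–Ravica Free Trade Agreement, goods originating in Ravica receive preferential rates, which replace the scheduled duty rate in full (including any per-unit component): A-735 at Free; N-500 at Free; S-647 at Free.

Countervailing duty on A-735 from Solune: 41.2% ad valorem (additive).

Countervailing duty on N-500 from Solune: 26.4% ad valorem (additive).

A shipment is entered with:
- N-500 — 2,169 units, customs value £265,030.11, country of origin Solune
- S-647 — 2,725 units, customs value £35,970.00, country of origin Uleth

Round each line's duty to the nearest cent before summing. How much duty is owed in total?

£78,439.74

Line 1 (N-500, Solune, 2,169 units, £265,030.11):
Base rate for N-500 is £1.26/unit.
N-500 has an FTA preferential rate, but origin Solune is not Ravica; base rate stands.
Additional duty on N-500 from Solune: +26.4% ad valorem. Applied ad valorem rate = 26.4%.
Duty = £265,030.11 × 26.4% + 2,169 × £1.26 = £72,700.89.
Line 2 (S-647, Uleth, 2,725 units, £35,970.00):
Base rate for S-647 is 0.5% + £2.04/unit.
S-647 has an FTA preferential rate, but origin Uleth is not Ravica; base rate stands.
Duty = £35,970.00 × 0.5% + 2,725 × £2.04 = £5,738.85.
Total = £72,700.89 + £5,738.85 = £78,439.74.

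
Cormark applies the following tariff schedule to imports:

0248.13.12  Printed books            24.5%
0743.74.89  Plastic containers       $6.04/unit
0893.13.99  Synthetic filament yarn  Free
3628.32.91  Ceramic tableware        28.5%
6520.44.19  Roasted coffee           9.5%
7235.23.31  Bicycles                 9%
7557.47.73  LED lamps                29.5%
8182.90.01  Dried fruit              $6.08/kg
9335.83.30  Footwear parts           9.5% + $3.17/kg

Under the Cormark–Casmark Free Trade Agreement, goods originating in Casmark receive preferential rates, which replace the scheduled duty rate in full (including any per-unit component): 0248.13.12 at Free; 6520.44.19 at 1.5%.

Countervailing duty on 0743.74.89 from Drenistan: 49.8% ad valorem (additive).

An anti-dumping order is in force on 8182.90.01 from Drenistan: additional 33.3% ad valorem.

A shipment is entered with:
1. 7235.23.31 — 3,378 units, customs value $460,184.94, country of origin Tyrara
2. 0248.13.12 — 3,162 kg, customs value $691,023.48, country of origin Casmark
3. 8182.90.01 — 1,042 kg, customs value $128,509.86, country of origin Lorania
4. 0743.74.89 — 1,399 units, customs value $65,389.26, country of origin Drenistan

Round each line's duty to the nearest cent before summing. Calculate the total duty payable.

Line 1 (7235.23.31, Tyrara, 3,378 units, $460,184.94):
Base rate for 7235.23.31 is 9%.
Duty = $460,184.94 × 9% = $41,416.64.
Line 2 (0248.13.12, Casmark, 3,162 kg, $691,023.48):
Base rate for 0248.13.12 is 24.5%.
Origin Casmark qualifies under the Cormark–Casmark agreement and 0248.13.12 is covered: preferential rate Free applies instead.
Duty = $691,023.48 × 0% = $0.00.
Line 3 (8182.90.01, Lorania, 1,042 kg, $128,509.86):
Base rate for 8182.90.01 is $6.08/kg.
The additional-duty order on 8182.90.01 targets Drenistan, not Lorania; it does not apply.
Duty = 1,042 × $6.08 = $6,335.36.
Line 4 (0743.74.89, Drenistan, 1,399 units, $65,389.26):
Base rate for 0743.74.89 is $6.04/unit.
Additional duty on 0743.74.89 from Drenistan: +49.8% ad valorem. Applied ad valorem rate = 49.8%.
Duty = $65,389.26 × 49.8% + 1,399 × $6.04 = $41,013.81.
Total = $41,416.64 + $0.00 + $6,335.36 + $41,013.81 = $88,765.81.

$88,765.81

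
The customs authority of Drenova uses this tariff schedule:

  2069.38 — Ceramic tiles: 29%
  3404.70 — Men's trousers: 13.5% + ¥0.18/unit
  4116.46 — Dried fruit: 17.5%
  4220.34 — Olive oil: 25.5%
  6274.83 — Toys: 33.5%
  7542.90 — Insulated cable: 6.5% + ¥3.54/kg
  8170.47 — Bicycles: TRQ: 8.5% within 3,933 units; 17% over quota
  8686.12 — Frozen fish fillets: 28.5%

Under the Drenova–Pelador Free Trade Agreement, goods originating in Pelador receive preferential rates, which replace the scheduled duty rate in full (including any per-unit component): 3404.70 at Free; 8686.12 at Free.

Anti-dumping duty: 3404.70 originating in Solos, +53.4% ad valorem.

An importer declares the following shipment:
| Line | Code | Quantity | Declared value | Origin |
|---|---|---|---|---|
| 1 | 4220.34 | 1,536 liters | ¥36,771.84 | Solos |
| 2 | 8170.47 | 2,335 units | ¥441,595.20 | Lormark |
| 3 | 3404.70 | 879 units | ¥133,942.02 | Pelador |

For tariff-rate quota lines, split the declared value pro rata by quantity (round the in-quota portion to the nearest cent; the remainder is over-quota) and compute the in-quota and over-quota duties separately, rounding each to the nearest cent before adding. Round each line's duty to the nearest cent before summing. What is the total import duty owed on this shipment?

Line 1 (4220.34, Solos, 1,536 liters, ¥36,771.84):
Base rate for 4220.34 is 25.5%.
Duty = ¥36,771.84 × 25.5% = ¥9,376.82.
Line 2 (8170.47, Lormark, 2,335 units, ¥441,595.20):
Code 8170.47 is under a tariff-rate quota (threshold 3,933 units). Quantity 2,335 units is within the quota, so the in-quota rate 8.5% applies to the full value.
Duty = ¥441,595.20 × 8.5% = ¥37,535.59.
Line 3 (3404.70, Pelador, 879 units, ¥133,942.02):
Base rate for 3404.70 is 13.5% + ¥0.18/unit.
Origin Pelador qualifies under the Drenova–Pelador agreement and 3404.70 is covered: preferential rate Free applies instead.
The additional-duty order on 3404.70 targets Solos, not Pelador; it does not apply.
Duty = ¥133,942.02 × 0% = ¥0.00.
Total = ¥9,376.82 + ¥37,535.59 + ¥0.00 = ¥46,912.41.

¥46,912.41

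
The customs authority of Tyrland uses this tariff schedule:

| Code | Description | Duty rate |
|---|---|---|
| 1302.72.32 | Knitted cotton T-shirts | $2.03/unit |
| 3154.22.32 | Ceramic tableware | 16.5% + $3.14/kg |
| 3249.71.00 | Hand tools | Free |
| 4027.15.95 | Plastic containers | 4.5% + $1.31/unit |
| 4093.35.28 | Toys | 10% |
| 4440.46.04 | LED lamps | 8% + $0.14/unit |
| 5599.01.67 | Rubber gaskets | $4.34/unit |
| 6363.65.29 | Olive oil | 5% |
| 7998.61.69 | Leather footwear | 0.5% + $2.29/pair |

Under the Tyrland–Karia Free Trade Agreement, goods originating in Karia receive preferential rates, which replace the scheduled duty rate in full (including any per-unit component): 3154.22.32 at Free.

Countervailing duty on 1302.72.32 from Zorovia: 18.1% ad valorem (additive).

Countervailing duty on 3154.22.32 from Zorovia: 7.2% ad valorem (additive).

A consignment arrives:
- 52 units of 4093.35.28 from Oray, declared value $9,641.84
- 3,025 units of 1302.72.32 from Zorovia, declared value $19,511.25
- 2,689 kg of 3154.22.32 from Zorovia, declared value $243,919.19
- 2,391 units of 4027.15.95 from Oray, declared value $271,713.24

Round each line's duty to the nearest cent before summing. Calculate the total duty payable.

Line 1 (4093.35.28, Oray, 52 units, $9,641.84):
Base rate for 4093.35.28 is 10%.
Duty = $9,641.84 × 10% = $964.18.
Line 2 (1302.72.32, Zorovia, 3,025 units, $19,511.25):
Base rate for 1302.72.32 is $2.03/unit.
Additional duty on 1302.72.32 from Zorovia: +18.1% ad valorem. Applied ad valorem rate = 18.1%.
Duty = $19,511.25 × 18.1% + 3,025 × $2.03 = $9,672.29.
Line 3 (3154.22.32, Zorovia, 2,689 kg, $243,919.19):
Base rate for 3154.22.32 is 16.5% + $3.14/kg.
3154.22.32 has an FTA preferential rate, but origin Zorovia is not Karia; base rate stands.
Additional duty on 3154.22.32 from Zorovia: +7.2%. Applied ad valorem rate: 16.5% + 7.2% = 23.7%.
Duty = $243,919.19 × 23.7% + 2,689 × $3.14 = $66,252.31.
Line 4 (4027.15.95, Oray, 2,391 units, $271,713.24):
Base rate for 4027.15.95 is 4.5% + $1.31/unit.
Duty = $271,713.24 × 4.5% + 2,391 × $1.31 = $15,359.31.
Total = $964.18 + $9,672.29 + $66,252.31 + $15,359.31 = $92,248.09.

$92,248.09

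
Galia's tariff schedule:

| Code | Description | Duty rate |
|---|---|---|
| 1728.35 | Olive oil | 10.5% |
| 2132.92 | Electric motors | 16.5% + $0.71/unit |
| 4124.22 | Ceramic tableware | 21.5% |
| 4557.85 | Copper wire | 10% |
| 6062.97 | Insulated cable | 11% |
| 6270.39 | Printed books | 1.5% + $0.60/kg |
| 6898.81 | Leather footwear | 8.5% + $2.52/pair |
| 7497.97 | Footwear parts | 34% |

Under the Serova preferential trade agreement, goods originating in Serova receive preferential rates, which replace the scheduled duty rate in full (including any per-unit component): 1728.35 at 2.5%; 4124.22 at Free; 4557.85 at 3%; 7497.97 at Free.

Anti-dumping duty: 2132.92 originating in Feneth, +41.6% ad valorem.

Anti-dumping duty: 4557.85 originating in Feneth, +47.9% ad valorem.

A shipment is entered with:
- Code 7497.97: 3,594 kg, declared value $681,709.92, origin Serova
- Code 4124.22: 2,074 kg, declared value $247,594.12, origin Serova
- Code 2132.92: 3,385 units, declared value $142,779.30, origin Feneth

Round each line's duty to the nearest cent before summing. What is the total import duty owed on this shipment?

Line 1 (7497.97, Serova, 3,594 kg, $681,709.92):
Base rate for 7497.97 is 34%.
Origin Serova qualifies under the Galia–Serova agreement and 7497.97 is covered: preferential rate Free applies instead.
Duty = $681,709.92 × 0% = $0.00.
Line 2 (4124.22, Serova, 2,074 kg, $247,594.12):
Base rate for 4124.22 is 21.5%.
Origin Serova qualifies under the Galia–Serova agreement and 4124.22 is covered: preferential rate Free applies instead.
Duty = $247,594.12 × 0% = $0.00.
Line 3 (2132.92, Feneth, 3,385 units, $142,779.30):
Base rate for 2132.92 is 16.5% + $0.71/unit.
Additional duty on 2132.92 from Feneth: +41.6%. Applied ad valorem rate: 16.5% + 41.6% = 58.1%.
Duty = $142,779.30 × 58.1% + 3,385 × $0.71 = $85,358.12.
Total = $0.00 + $0.00 + $85,358.12 = $85,358.12.

$85,358.12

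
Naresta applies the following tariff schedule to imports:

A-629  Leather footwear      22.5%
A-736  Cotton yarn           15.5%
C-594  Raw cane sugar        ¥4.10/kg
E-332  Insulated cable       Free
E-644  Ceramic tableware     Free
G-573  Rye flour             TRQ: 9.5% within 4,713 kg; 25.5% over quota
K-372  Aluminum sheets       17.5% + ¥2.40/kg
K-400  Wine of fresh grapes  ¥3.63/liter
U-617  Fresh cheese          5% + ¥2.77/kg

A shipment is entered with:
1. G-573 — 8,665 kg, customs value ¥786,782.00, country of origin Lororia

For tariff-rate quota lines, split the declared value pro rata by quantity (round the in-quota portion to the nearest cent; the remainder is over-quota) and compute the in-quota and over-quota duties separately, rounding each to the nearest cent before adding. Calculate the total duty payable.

¥132,158.95

Line 1 (G-573, Lororia, 8,665 kg, ¥786,782.00):
Code G-573 is under a tariff-rate quota (threshold 4,713 kg). In-quota: 4,713 kg at 9.5%; over-quota: 3,952 kg at 25.5%.
Pro-rata value split: in-quota = ¥786,782.00 × 4,713/8,665 = ¥427,940.40; over-quota = ¥786,782.00 − ¥427,940.40 = ¥358,841.60.
In-quota duty = ¥427,940.40 × 9.5% = ¥40,654.34. Over-quota duty = ¥358,841.60 × 25.5% = ¥91,504.61.
Line duty = ¥40,654.34 + ¥91,504.61 = ¥132,158.95.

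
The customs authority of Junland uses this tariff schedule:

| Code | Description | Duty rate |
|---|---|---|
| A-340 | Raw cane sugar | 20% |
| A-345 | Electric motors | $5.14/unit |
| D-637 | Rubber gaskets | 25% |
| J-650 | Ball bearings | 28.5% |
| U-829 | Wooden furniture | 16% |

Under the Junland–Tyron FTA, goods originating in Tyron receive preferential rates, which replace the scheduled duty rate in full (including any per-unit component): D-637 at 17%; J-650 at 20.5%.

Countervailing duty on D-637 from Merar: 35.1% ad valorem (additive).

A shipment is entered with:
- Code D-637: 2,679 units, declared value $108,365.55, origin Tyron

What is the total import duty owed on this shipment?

Line 1 (D-637, Tyron, 2,679 units, $108,365.55):
Base rate for D-637 is 25%.
Origin Tyron qualifies under the Junland–Tyron agreement and D-637 is covered: preferential rate 17% applies instead.
The additional-duty order on D-637 targets Merar, not Tyron; it does not apply.
Duty = $108,365.55 × 17% = $18,422.14.

$18,422.14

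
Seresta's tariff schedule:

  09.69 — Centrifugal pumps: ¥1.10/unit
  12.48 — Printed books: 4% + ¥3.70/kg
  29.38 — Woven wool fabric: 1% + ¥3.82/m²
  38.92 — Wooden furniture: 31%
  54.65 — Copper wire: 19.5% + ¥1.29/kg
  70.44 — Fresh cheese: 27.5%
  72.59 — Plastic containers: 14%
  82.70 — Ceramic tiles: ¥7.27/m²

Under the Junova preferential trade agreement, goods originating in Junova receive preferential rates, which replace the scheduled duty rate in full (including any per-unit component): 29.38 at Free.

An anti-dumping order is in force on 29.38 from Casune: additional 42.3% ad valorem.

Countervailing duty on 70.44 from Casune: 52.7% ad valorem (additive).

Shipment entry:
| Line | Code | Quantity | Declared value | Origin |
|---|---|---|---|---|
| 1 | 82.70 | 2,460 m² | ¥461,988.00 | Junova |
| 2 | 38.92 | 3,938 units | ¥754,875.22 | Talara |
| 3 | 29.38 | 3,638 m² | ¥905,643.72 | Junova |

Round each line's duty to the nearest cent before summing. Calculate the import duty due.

Line 1 (82.70, Junova, 2,460 m², ¥461,988.00):
Base rate for 82.70 is ¥7.27/m².
Origin Junova is the FTA partner but 82.70 is not on the preference list; base rate stands.
Duty = 2,460 × ¥7.27 = ¥17,884.20.
Line 2 (38.92, Talara, 3,938 units, ¥754,875.22):
Base rate for 38.92 is 31%.
Duty = ¥754,875.22 × 31% = ¥234,011.32.
Line 3 (29.38, Junova, 3,638 m², ¥905,643.72):
Base rate for 29.38 is 1% + ¥3.82/m².
Origin Junova qualifies under the Seresta–Junova agreement and 29.38 is covered: preferential rate Free applies instead.
The additional-duty order on 29.38 targets Casune, not Junova; it does not apply.
Duty = ¥905,643.72 × 0% = ¥0.00.
Total = ¥17,884.20 + ¥234,011.32 + ¥0.00 = ¥251,895.52.

¥251,895.52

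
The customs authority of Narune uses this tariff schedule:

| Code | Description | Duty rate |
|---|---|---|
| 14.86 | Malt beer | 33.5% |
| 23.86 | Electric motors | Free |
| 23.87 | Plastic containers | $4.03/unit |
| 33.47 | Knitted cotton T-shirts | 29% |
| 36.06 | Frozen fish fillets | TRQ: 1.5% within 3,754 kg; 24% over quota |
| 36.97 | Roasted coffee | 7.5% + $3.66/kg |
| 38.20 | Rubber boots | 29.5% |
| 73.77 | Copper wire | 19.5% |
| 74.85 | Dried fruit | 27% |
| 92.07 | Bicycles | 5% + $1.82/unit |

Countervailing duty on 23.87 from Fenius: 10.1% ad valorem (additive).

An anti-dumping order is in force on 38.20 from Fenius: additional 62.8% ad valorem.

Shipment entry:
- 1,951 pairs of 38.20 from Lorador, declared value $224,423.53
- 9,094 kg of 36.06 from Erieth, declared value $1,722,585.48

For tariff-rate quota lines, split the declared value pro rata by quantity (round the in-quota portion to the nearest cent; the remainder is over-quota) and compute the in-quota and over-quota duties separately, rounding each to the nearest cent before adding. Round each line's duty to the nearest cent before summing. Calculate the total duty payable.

Line 1 (38.20, Lorador, 1,951 pairs, $224,423.53):
Base rate for 38.20 is 29.5%.
The additional-duty order on 38.20 targets Fenius, not Lorador; it does not apply.
Duty = $224,423.53 × 29.5% = $66,204.94.
Line 2 (36.06, Erieth, 9,094 kg, $1,722,585.48):
Code 36.06 is under a tariff-rate quota (threshold 3,754 kg). In-quota: 3,754 kg at 1.5%; over-quota: 5,340 kg at 24%.
Pro-rata value split: in-quota = $1,722,585.48 × 3,754/9,094 = $711,082.68; over-quota = $1,722,585.48 − $711,082.68 = $1,011,502.80.
In-quota duty = $711,082.68 × 1.5% = $10,666.24. Over-quota duty = $1,011,502.80 × 24% = $242,760.67.
Line duty = $10,666.24 + $242,760.67 = $253,426.91.
Total = $66,204.94 + $253,426.91 = $319,631.85.

$319,631.85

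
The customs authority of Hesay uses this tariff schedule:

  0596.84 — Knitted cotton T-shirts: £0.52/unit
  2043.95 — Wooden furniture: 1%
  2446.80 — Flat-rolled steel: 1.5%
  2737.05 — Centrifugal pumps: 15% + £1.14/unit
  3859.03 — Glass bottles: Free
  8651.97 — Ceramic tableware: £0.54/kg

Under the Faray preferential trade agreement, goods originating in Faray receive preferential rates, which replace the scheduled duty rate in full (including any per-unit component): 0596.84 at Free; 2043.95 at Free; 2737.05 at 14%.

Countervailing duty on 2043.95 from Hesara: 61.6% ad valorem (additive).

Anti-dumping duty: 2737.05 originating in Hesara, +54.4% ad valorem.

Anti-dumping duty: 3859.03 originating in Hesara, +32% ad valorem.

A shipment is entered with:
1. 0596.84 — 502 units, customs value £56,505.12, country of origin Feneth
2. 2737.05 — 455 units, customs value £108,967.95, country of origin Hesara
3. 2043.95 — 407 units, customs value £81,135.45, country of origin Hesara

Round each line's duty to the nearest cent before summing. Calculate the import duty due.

Line 1 (0596.84, Feneth, 502 units, £56,505.12):
Base rate for 0596.84 is £0.52/unit.
0596.84 has an FTA preferential rate, but origin Feneth is not Faray; base rate stands.
Duty = 502 × £0.52 = £261.04.
Line 2 (2737.05, Hesara, 455 units, £108,967.95):
Base rate for 2737.05 is 15% + £1.14/unit.
2737.05 has an FTA preferential rate, but origin Hesara is not Faray; base rate stands.
Additional duty on 2737.05 from Hesara: +54.4%. Applied ad valorem rate: 15% + 54.4% = 69.4%.
Duty = £108,967.95 × 69.4% + 455 × £1.14 = £76,142.46.
Line 3 (2043.95, Hesara, 407 units, £81,135.45):
Base rate for 2043.95 is 1%.
2043.95 has an FTA preferential rate, but origin Hesara is not Faray; base rate stands.
Additional duty on 2043.95 from Hesara: +61.6%. Applied ad valorem rate: 1% + 61.6% = 62.6%.
Duty = £81,135.45 × 62.6% = £50,790.79.
Total = £261.04 + £76,142.46 + £50,790.79 = £127,194.29.

£127,194.29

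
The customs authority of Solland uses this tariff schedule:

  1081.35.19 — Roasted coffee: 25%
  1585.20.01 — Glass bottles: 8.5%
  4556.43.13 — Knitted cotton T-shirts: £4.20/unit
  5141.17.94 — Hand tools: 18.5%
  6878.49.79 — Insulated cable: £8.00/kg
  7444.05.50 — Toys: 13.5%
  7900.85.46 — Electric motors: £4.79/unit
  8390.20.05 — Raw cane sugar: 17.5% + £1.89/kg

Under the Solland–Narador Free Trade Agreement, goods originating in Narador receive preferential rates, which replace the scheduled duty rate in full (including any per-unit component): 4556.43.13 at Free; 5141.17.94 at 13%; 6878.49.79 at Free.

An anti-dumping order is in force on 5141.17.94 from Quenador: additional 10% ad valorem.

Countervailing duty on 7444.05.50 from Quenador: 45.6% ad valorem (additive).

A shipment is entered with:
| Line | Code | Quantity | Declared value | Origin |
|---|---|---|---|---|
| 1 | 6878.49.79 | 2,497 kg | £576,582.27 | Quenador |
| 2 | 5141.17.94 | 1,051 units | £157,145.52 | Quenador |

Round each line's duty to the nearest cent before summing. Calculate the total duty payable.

Line 1 (6878.49.79, Quenador, 2,497 kg, £576,582.27):
Base rate for 6878.49.79 is £8.00/kg.
6878.49.79 has an FTA preferential rate, but origin Quenador is not Narador; base rate stands.
Duty = 2,497 × £8.00 = £19,976.00.
Line 2 (5141.17.94, Quenador, 1,051 units, £157,145.52):
Base rate for 5141.17.94 is 18.5%.
5141.17.94 has an FTA preferential rate, but origin Quenador is not Narador; base rate stands.
Additional duty on 5141.17.94 from Quenador: +10%. Applied ad valorem rate: 18.5% + 10% = 28.5%.
Duty = £157,145.52 × 28.5% = £44,786.47.
Total = £19,976.00 + £44,786.47 = £64,762.47.

£64,762.47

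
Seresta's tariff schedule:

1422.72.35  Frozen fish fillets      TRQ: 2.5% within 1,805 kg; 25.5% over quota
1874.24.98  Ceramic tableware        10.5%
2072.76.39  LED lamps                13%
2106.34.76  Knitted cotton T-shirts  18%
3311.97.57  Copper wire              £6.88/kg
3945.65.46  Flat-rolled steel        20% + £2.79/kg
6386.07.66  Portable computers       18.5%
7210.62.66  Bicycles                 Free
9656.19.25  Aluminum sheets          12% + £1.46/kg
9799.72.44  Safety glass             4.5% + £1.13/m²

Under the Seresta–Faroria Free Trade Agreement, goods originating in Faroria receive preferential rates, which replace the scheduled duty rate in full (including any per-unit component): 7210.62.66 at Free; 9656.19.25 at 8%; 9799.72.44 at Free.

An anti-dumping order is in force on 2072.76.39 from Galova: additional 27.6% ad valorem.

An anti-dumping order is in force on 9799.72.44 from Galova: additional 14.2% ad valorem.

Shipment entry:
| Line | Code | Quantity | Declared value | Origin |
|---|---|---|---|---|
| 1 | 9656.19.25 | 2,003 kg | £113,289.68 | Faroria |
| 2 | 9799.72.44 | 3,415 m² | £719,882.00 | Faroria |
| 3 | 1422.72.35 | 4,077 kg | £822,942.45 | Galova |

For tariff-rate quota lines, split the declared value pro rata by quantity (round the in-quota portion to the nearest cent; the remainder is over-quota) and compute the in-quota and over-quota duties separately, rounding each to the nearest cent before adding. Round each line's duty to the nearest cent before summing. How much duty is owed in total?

Line 1 (9656.19.25, Faroria, 2,003 kg, £113,289.68):
Base rate for 9656.19.25 is 12% + £1.46/kg.
Origin Faroria qualifies under the Seresta–Faroria agreement and 9656.19.25 is covered: preferential rate 8% applies instead.
Duty = £113,289.68 × 8% = £9,063.17.
Line 2 (9799.72.44, Faroria, 3,415 m², £719,882.00):
Base rate for 9799.72.44 is 4.5% + £1.13/m².
Origin Faroria qualifies under the Seresta–Faroria agreement and 9799.72.44 is covered: preferential rate Free applies instead.
The additional-duty order on 9799.72.44 targets Galova, not Faroria; it does not apply.
Duty = £719,882.00 × 0% = £0.00.
Line 3 (1422.72.35, Galova, 4,077 kg, £822,942.45):
Code 1422.72.35 is under a tariff-rate quota (threshold 1,805 kg). In-quota: 1,805 kg at 2.5%; over-quota: 2,272 kg at 25.5%.
Pro-rata value split: in-quota = £822,942.45 × 1,805/4,077 = £364,339.25; over-quota = £822,942.45 − £364,339.25 = £458,603.20.
In-quota duty = £364,339.25 × 2.5% = £9,108.48. Over-quota duty = £458,603.20 × 25.5% = £116,943.82.
Line duty = £9,108.48 + £116,943.82 = £126,052.30.
Total = £9,063.17 + £0.00 + £126,052.30 = £135,115.47.

£135,115.47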